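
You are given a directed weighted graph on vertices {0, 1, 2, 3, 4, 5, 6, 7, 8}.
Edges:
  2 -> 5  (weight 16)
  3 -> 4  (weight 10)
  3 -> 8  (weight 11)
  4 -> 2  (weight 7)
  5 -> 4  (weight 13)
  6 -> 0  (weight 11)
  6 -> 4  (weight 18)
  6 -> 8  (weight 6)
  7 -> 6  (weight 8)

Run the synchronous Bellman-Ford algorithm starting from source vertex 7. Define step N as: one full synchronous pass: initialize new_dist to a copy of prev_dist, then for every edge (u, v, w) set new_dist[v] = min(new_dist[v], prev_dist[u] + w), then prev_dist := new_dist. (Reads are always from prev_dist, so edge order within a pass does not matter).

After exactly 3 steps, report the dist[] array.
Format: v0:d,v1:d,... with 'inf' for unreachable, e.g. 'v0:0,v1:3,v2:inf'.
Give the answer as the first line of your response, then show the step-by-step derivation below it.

v0:19,v1:inf,v2:33,v3:inf,v4:26,v5:inf,v6:8,v7:0,v8:14

step 1: dist = v0:inf,v1:inf,v2:inf,v3:inf,v4:inf,v5:inf,v6:8,v7:0,v8:inf
step 2: dist = v0:19,v1:inf,v2:inf,v3:inf,v4:26,v5:inf,v6:8,v7:0,v8:14
step 3: dist = v0:19,v1:inf,v2:33,v3:inf,v4:26,v5:inf,v6:8,v7:0,v8:14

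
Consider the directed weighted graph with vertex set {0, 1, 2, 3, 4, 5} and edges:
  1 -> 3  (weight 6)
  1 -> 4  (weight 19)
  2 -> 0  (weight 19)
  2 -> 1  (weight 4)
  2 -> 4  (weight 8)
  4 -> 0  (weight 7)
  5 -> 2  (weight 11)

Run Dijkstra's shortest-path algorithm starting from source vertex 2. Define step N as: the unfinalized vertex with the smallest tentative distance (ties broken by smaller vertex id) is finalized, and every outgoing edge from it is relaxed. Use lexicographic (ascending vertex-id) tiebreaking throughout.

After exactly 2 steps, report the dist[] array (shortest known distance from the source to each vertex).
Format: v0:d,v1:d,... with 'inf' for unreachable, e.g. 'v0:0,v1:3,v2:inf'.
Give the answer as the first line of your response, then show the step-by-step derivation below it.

v0:19,v1:4,v2:0,v3:10,v4:8,v5:inf

step 1: dist = v0:19,v1:4,v2:0,v3:inf,v4:8,v5:inf
step 2: dist = v0:19,v1:4,v2:0,v3:10,v4:8,v5:inf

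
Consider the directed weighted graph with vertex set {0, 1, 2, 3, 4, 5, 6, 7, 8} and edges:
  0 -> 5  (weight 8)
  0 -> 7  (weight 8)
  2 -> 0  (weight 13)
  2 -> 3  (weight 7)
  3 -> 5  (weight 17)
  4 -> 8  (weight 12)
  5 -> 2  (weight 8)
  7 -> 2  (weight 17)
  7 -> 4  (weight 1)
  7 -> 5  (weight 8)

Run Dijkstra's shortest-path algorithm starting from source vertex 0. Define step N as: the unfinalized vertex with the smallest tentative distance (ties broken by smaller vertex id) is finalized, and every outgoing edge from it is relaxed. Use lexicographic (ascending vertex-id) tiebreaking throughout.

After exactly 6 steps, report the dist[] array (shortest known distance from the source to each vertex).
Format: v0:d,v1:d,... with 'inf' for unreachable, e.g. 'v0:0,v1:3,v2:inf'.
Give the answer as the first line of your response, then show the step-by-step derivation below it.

v0:0,v1:inf,v2:16,v3:23,v4:9,v5:8,v6:inf,v7:8,v8:21

step 1: dist = v0:0,v1:inf,v2:inf,v3:inf,v4:inf,v5:8,v6:inf,v7:8,v8:inf
step 2: dist = v0:0,v1:inf,v2:16,v3:inf,v4:inf,v5:8,v6:inf,v7:8,v8:inf
step 3: dist = v0:0,v1:inf,v2:16,v3:inf,v4:9,v5:8,v6:inf,v7:8,v8:inf
step 4: dist = v0:0,v1:inf,v2:16,v3:inf,v4:9,v5:8,v6:inf,v7:8,v8:21
step 5: dist = v0:0,v1:inf,v2:16,v3:23,v4:9,v5:8,v6:inf,v7:8,v8:21
step 6: dist = v0:0,v1:inf,v2:16,v3:23,v4:9,v5:8,v6:inf,v7:8,v8:21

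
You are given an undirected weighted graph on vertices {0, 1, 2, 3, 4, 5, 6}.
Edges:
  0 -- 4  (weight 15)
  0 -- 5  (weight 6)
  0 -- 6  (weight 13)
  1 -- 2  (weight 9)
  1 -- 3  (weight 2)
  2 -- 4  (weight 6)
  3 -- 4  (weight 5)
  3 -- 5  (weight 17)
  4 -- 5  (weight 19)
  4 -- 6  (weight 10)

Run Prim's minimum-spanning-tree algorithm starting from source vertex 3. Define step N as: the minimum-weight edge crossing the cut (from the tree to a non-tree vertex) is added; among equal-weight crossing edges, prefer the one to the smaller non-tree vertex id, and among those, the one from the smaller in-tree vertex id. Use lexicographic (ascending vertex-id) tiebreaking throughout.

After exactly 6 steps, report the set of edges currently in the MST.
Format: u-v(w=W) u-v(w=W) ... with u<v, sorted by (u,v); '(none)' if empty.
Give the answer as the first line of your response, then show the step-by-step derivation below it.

0-5(w=6) 0-6(w=13) 1-3(w=2) 2-4(w=6) 3-4(w=5) 4-6(w=10)

step 1: add edge 1-3 (w=2); MST = {1-3(w=2)}
step 2: add edge 3-4 (w=5); MST = {1-3(w=2) 3-4(w=5)}
step 3: add edge 2-4 (w=6); MST = {1-3(w=2) 2-4(w=6) 3-4(w=5)}
step 4: add edge 4-6 (w=10); MST = {1-3(w=2) 2-4(w=6) 3-4(w=5) 4-6(w=10)}
step 5: add edge 0-6 (w=13); MST = {0-6(w=13) 1-3(w=2) 2-4(w=6) 3-4(w=5) 4-6(w=10)}
step 6: add edge 0-5 (w=6); MST = {0-5(w=6) 0-6(w=13) 1-3(w=2) 2-4(w=6) 3-4(w=5) 4-6(w=10)}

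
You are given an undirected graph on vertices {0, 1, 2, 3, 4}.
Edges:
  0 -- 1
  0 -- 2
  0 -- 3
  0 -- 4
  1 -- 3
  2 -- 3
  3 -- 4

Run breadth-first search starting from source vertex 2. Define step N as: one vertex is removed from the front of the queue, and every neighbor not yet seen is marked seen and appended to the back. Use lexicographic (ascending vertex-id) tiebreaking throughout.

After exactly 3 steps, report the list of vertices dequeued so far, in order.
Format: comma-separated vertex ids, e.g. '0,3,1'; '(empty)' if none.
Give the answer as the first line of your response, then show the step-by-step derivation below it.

2,0,3

step 1: dequeue 2; queue=[0,3]; order=2
step 2: dequeue 0; queue=[3,1,4]; order=2,0
step 3: dequeue 3; queue=[1,4]; order=2,0,3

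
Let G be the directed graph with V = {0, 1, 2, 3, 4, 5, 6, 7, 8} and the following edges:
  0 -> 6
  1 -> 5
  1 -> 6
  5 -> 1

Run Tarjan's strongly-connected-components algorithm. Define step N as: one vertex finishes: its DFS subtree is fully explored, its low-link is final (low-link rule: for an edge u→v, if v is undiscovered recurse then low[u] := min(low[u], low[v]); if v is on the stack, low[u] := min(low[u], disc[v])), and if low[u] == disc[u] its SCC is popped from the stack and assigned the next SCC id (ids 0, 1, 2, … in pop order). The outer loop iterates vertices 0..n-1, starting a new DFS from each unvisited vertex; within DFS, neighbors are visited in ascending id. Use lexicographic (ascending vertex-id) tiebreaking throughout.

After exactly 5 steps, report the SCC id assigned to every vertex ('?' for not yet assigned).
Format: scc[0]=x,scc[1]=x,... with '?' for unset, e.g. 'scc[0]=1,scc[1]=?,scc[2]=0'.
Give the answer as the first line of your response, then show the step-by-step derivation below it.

scc[0]=1,scc[1]=2,scc[2]=3,scc[3]=?,scc[4]=?,scc[5]=2,scc[6]=0,scc[7]=?,scc[8]=?

step 1: low=(low[0]=0,low[1]=?,low[2]=?,low[3]=?,low[4]=?,low[5]=?,low[6]=1,low[7]=?,low[8]=?); scc=(scc[0]=?,scc[1]=?,scc[2]=?,scc[3]=?,scc[4]=?,scc[5]=?,scc[6]=0,scc[7]=?,scc[8]=?)
step 2: low=(low[0]=0,low[1]=?,low[2]=?,low[3]=?,low[4]=?,low[5]=?,low[6]=1,low[7]=?,low[8]=?); scc=(scc[0]=1,scc[1]=?,scc[2]=?,scc[3]=?,scc[4]=?,scc[5]=?,scc[6]=0,scc[7]=?,scc[8]=?)
step 3: low=(low[0]=0,low[1]=2,low[2]=?,low[3]=?,low[4]=?,low[5]=2,low[6]=1,low[7]=?,low[8]=?); scc=(scc[0]=1,scc[1]=?,scc[2]=?,scc[3]=?,scc[4]=?,scc[5]=?,scc[6]=0,scc[7]=?,scc[8]=?)
step 4: low=(low[0]=0,low[1]=2,low[2]=?,low[3]=?,low[4]=?,low[5]=2,low[6]=1,low[7]=?,low[8]=?); scc=(scc[0]=1,scc[1]=2,scc[2]=?,scc[3]=?,scc[4]=?,scc[5]=2,scc[6]=0,scc[7]=?,scc[8]=?)
step 5: low=(low[0]=0,low[1]=2,low[2]=4,low[3]=?,low[4]=?,low[5]=2,low[6]=1,low[7]=?,low[8]=?); scc=(scc[0]=1,scc[1]=2,scc[2]=3,scc[3]=?,scc[4]=?,scc[5]=2,scc[6]=0,scc[7]=?,scc[8]=?)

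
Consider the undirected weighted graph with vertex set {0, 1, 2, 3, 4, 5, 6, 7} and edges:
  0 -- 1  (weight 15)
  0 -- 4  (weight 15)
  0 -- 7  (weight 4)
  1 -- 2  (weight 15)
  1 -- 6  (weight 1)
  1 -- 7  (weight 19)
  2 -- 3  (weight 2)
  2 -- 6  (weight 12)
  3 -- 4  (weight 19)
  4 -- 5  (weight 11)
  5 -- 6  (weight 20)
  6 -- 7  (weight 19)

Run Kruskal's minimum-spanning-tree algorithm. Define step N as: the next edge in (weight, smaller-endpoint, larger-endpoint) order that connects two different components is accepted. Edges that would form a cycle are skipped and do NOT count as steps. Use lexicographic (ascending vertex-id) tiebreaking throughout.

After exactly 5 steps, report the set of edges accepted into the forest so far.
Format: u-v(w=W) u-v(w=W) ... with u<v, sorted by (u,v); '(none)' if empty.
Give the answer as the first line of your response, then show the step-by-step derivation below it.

0-7(w=4) 1-6(w=1) 2-3(w=2) 2-6(w=12) 4-5(w=11)

step 1: add edge 1-6 (w=1); MST = {1-6(w=1)}
step 2: add edge 2-3 (w=2); MST = {1-6(w=1) 2-3(w=2)}
step 3: add edge 0-7 (w=4); MST = {0-7(w=4) 1-6(w=1) 2-3(w=2)}
step 4: add edge 4-5 (w=11); MST = {0-7(w=4) 1-6(w=1) 2-3(w=2) 4-5(w=11)}
step 5: add edge 2-6 (w=12); MST = {0-7(w=4) 1-6(w=1) 2-3(w=2) 2-6(w=12) 4-5(w=11)}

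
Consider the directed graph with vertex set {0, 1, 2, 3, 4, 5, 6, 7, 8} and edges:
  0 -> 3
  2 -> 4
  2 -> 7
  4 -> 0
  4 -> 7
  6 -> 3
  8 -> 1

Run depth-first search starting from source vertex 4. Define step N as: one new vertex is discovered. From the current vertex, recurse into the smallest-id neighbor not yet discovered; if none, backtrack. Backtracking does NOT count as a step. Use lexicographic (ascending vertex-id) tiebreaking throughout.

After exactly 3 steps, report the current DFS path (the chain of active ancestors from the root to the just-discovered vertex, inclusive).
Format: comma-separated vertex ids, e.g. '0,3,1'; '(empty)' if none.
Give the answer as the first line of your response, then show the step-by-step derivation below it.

4,0,3

step 1: discover 4; path=4; order=4
step 2: discover 0; path=4>0; order=4,0
step 3: discover 3; path=4>0>3; order=4,0,3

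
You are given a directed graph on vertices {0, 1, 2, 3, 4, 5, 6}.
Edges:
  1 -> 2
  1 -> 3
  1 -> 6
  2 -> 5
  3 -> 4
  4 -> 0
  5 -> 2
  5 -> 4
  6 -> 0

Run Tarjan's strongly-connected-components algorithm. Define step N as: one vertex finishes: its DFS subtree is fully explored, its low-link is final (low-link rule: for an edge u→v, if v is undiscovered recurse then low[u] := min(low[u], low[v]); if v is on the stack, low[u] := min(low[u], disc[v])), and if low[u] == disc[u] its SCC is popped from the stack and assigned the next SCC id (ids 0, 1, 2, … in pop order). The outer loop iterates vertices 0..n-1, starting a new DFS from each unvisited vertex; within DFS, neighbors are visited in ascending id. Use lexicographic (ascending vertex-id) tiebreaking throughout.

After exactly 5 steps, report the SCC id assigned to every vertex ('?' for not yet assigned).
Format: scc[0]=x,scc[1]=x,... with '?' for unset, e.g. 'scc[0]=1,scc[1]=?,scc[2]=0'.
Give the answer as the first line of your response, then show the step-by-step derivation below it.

scc[0]=0,scc[1]=?,scc[2]=2,scc[3]=3,scc[4]=1,scc[5]=2,scc[6]=?

step 1: low=(low[0]=0,low[1]=?,low[2]=?,low[3]=?,low[4]=?,low[5]=?,low[6]=?); scc=(scc[0]=0,scc[1]=?,scc[2]=?,scc[3]=?,scc[4]=?,scc[5]=?,scc[6]=?)
step 2: low=(low[0]=0,low[1]=1,low[2]=2,low[3]=?,low[4]=4,low[5]=2,low[6]=?); scc=(scc[0]=0,scc[1]=?,scc[2]=?,scc[3]=?,scc[4]=1,scc[5]=?,scc[6]=?)
step 3: low=(low[0]=0,low[1]=1,low[2]=2,low[3]=?,low[4]=4,low[5]=2,low[6]=?); scc=(scc[0]=0,scc[1]=?,scc[2]=?,scc[3]=?,scc[4]=1,scc[5]=?,scc[6]=?)
step 4: low=(low[0]=0,low[1]=1,low[2]=2,low[3]=?,low[4]=4,low[5]=2,low[6]=?); scc=(scc[0]=0,scc[1]=?,scc[2]=2,scc[3]=?,scc[4]=1,scc[5]=2,scc[6]=?)
step 5: low=(low[0]=0,low[1]=1,low[2]=2,low[3]=5,low[4]=4,low[5]=2,low[6]=?); scc=(scc[0]=0,scc[1]=?,scc[2]=2,scc[3]=3,scc[4]=1,scc[5]=2,scc[6]=?)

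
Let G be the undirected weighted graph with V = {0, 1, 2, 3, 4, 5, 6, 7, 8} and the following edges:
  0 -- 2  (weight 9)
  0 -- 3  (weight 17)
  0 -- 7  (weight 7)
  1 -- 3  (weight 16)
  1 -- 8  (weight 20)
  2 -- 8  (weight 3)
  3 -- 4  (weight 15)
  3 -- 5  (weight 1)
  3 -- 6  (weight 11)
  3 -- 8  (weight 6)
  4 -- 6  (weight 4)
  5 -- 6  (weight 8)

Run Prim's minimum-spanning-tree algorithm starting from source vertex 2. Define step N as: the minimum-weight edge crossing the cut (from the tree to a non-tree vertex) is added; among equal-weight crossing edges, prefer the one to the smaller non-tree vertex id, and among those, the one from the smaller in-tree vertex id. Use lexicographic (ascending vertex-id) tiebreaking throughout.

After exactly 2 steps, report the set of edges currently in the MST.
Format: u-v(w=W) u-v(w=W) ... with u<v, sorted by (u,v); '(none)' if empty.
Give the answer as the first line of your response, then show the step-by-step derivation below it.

2-8(w=3) 3-8(w=6)

step 1: add edge 2-8 (w=3); MST = {2-8(w=3)}
step 2: add edge 3-8 (w=6); MST = {2-8(w=3) 3-8(w=6)}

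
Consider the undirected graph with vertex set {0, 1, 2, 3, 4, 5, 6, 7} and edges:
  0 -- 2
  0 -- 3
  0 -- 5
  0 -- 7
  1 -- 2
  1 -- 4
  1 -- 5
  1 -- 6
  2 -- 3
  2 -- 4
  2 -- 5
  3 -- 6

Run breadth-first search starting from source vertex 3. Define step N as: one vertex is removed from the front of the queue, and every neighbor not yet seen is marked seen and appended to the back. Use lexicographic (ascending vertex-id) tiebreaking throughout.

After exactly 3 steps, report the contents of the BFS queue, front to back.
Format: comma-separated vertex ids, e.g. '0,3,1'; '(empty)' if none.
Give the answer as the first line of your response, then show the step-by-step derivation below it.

6,5,7,1,4

step 1: dequeue 3; queue=[0,2,6]; order=3
step 2: dequeue 0; queue=[2,6,5,7]; order=3,0
step 3: dequeue 2; queue=[6,5,7,1,4]; order=3,0,2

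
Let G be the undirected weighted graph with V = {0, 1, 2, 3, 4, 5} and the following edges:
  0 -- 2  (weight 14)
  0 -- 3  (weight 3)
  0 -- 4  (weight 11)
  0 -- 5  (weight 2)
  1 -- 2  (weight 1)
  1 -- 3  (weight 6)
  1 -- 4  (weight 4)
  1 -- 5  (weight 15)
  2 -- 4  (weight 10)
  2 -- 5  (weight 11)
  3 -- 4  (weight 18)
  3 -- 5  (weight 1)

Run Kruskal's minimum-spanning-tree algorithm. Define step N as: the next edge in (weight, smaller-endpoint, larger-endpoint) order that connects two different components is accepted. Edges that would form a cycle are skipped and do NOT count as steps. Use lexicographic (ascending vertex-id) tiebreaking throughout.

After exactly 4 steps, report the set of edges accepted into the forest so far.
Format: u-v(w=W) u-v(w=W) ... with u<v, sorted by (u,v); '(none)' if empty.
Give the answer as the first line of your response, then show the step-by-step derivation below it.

0-5(w=2) 1-2(w=1) 1-4(w=4) 3-5(w=1)

step 1: add edge 1-2 (w=1); MST = {1-2(w=1)}
step 2: add edge 3-5 (w=1); MST = {1-2(w=1) 3-5(w=1)}
step 3: add edge 0-5 (w=2); MST = {0-5(w=2) 1-2(w=1) 3-5(w=1)}
step 4: add edge 1-4 (w=4); MST = {0-5(w=2) 1-2(w=1) 1-4(w=4) 3-5(w=1)}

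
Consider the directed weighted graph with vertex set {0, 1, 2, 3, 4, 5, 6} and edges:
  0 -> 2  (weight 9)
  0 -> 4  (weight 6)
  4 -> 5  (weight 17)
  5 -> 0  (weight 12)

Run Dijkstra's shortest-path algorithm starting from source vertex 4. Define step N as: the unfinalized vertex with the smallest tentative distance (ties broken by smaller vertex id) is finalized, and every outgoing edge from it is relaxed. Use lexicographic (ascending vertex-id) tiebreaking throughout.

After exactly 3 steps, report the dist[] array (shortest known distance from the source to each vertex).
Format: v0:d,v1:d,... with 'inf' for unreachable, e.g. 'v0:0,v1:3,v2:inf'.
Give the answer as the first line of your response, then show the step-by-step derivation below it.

v0:29,v1:inf,v2:38,v3:inf,v4:0,v5:17,v6:inf

step 1: dist = v0:inf,v1:inf,v2:inf,v3:inf,v4:0,v5:17,v6:inf
step 2: dist = v0:29,v1:inf,v2:inf,v3:inf,v4:0,v5:17,v6:inf
step 3: dist = v0:29,v1:inf,v2:38,v3:inf,v4:0,v5:17,v6:inf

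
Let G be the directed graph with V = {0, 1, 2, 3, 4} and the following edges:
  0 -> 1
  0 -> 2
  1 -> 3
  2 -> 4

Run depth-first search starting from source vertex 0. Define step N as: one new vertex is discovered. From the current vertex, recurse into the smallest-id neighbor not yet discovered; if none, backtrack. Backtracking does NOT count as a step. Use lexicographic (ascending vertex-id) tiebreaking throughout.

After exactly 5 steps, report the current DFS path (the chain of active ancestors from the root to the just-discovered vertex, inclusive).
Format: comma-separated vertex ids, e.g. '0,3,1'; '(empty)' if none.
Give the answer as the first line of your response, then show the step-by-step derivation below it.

0,2,4

step 1: discover 0; path=0; order=0
step 2: discover 1; path=0>1; order=0,1
step 3: discover 3; path=0>1>3; order=0,1,3
step 4: discover 2; path=0>2; order=0,1,3,2
step 5: discover 4; path=0>2>4; order=0,1,3,2,4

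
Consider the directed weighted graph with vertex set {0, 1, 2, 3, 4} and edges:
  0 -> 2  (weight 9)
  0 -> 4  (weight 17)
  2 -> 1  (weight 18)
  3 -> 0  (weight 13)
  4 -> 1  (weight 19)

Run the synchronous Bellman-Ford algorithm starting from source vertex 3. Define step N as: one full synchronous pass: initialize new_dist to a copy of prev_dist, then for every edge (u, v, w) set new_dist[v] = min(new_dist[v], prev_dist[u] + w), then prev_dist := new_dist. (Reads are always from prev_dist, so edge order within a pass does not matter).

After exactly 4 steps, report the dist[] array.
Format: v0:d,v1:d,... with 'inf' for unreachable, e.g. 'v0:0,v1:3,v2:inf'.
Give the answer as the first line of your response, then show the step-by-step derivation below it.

v0:13,v1:40,v2:22,v3:0,v4:30

step 1: dist = v0:13,v1:inf,v2:inf,v3:0,v4:inf
step 2: dist = v0:13,v1:inf,v2:22,v3:0,v4:30
step 3: dist = v0:13,v1:40,v2:22,v3:0,v4:30
step 4: dist = v0:13,v1:40,v2:22,v3:0,v4:30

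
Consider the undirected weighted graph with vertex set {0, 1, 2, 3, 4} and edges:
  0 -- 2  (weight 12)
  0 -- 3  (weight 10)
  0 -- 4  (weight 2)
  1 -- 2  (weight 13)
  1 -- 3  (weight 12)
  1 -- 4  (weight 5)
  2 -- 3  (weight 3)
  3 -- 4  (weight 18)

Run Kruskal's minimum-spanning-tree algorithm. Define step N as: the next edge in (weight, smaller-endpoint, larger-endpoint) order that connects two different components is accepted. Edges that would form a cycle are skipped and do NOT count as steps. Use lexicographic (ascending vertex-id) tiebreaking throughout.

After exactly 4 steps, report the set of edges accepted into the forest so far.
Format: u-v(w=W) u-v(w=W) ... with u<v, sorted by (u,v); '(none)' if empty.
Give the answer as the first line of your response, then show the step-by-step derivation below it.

0-3(w=10) 0-4(w=2) 1-4(w=5) 2-3(w=3)

step 1: add edge 0-4 (w=2); MST = {0-4(w=2)}
step 2: add edge 2-3 (w=3); MST = {0-4(w=2) 2-3(w=3)}
step 3: add edge 1-4 (w=5); MST = {0-4(w=2) 1-4(w=5) 2-3(w=3)}
step 4: add edge 0-3 (w=10); MST = {0-3(w=10) 0-4(w=2) 1-4(w=5) 2-3(w=3)}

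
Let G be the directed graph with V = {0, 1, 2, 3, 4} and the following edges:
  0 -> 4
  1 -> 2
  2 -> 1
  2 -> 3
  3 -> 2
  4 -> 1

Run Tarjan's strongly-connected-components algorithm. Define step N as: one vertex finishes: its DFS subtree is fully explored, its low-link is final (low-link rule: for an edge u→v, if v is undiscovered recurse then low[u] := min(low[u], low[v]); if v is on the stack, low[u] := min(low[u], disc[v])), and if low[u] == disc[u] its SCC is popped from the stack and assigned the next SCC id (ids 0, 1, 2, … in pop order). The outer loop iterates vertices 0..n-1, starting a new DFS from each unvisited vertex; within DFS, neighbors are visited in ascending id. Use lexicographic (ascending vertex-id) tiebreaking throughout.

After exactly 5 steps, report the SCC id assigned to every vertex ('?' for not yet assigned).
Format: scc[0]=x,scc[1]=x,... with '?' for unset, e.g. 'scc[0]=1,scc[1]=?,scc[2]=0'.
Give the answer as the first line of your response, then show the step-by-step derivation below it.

scc[0]=2,scc[1]=0,scc[2]=0,scc[3]=0,scc[4]=1

step 1: low=(low[0]=0,low[1]=2,low[2]=2,low[3]=3,low[4]=1); scc=(scc[0]=?,scc[1]=?,scc[2]=?,scc[3]=?,scc[4]=?)
step 2: low=(low[0]=0,low[1]=2,low[2]=2,low[3]=3,low[4]=1); scc=(scc[0]=?,scc[1]=?,scc[2]=?,scc[3]=?,scc[4]=?)
step 3: low=(low[0]=0,low[1]=2,low[2]=2,low[3]=3,low[4]=1); scc=(scc[0]=?,scc[1]=0,scc[2]=0,scc[3]=0,scc[4]=?)
step 4: low=(low[0]=0,low[1]=2,low[2]=2,low[3]=3,low[4]=1); scc=(scc[0]=?,scc[1]=0,scc[2]=0,scc[3]=0,scc[4]=1)
step 5: low=(low[0]=0,low[1]=2,low[2]=2,low[3]=3,low[4]=1); scc=(scc[0]=2,scc[1]=0,scc[2]=0,scc[3]=0,scc[4]=1)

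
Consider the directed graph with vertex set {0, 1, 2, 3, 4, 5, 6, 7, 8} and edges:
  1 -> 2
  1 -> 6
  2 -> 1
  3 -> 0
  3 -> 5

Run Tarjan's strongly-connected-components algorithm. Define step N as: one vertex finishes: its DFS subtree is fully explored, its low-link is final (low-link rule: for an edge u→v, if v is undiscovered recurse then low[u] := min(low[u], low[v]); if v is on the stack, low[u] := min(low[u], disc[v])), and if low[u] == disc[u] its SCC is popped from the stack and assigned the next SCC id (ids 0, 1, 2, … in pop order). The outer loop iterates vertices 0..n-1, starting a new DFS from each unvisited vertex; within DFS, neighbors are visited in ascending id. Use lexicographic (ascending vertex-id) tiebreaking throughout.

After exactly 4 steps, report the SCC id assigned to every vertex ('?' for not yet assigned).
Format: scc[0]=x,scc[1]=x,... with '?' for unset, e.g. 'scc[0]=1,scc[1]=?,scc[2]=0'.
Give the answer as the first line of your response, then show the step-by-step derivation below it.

scc[0]=0,scc[1]=2,scc[2]=2,scc[3]=?,scc[4]=?,scc[5]=?,scc[6]=1,scc[7]=?,scc[8]=?

step 1: low=(low[0]=0,low[1]=?,low[2]=?,low[3]=?,low[4]=?,low[5]=?,low[6]=?,low[7]=?,low[8]=?); scc=(scc[0]=0,scc[1]=?,scc[2]=?,scc[3]=?,scc[4]=?,scc[5]=?,scc[6]=?,scc[7]=?,scc[8]=?)
step 2: low=(low[0]=0,low[1]=1,low[2]=1,low[3]=?,low[4]=?,low[5]=?,low[6]=?,low[7]=?,low[8]=?); scc=(scc[0]=0,scc[1]=?,scc[2]=?,scc[3]=?,scc[4]=?,scc[5]=?,scc[6]=?,scc[7]=?,scc[8]=?)
step 3: low=(low[0]=0,low[1]=1,low[2]=1,low[3]=?,low[4]=?,low[5]=?,low[6]=3,low[7]=?,low[8]=?); scc=(scc[0]=0,scc[1]=?,scc[2]=?,scc[3]=?,scc[4]=?,scc[5]=?,scc[6]=1,scc[7]=?,scc[8]=?)
step 4: low=(low[0]=0,low[1]=1,low[2]=1,low[3]=?,low[4]=?,low[5]=?,low[6]=3,low[7]=?,low[8]=?); scc=(scc[0]=0,scc[1]=2,scc[2]=2,scc[3]=?,scc[4]=?,scc[5]=?,scc[6]=1,scc[7]=?,scc[8]=?)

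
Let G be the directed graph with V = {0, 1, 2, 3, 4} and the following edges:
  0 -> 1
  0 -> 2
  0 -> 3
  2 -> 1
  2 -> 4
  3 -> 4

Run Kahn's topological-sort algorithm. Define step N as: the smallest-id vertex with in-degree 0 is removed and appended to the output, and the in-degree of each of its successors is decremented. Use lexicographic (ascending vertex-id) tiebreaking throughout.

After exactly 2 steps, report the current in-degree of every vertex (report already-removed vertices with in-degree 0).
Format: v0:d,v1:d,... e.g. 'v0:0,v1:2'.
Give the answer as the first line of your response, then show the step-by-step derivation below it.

v0:0,v1:0,v2:0,v3:0,v4:1

step 1: output 0; order=[0]; indeg=(0,1,0,0,2)
step 2: output 2; order=[0,2]; indeg=(0,0,0,0,1)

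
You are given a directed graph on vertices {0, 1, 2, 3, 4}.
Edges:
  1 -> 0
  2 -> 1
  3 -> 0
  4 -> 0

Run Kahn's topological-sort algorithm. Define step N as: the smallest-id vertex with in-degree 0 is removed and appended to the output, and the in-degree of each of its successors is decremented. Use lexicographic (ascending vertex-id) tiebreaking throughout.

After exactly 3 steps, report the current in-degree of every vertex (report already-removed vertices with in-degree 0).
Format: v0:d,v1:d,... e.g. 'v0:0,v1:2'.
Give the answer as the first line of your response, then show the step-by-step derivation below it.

v0:1,v1:0,v2:0,v3:0,v4:0

step 1: output 2; order=[2]; indeg=(3,0,0,0,0)
step 2: output 1; order=[2,1]; indeg=(2,0,0,0,0)
step 3: output 3; order=[2,1,3]; indeg=(1,0,0,0,0)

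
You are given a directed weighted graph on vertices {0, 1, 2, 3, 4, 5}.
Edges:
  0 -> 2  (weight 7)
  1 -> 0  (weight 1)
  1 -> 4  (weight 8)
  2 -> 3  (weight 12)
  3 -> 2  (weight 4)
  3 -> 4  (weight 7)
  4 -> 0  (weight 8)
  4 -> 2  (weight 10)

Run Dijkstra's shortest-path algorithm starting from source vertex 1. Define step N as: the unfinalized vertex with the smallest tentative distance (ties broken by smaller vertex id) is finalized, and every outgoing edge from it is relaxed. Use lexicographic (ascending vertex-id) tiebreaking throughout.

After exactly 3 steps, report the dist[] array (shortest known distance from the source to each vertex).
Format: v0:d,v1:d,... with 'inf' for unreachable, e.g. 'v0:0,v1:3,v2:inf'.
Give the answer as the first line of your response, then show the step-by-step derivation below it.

v0:1,v1:0,v2:8,v3:20,v4:8,v5:inf

step 1: dist = v0:1,v1:0,v2:inf,v3:inf,v4:8,v5:inf
step 2: dist = v0:1,v1:0,v2:8,v3:inf,v4:8,v5:inf
step 3: dist = v0:1,v1:0,v2:8,v3:20,v4:8,v5:inf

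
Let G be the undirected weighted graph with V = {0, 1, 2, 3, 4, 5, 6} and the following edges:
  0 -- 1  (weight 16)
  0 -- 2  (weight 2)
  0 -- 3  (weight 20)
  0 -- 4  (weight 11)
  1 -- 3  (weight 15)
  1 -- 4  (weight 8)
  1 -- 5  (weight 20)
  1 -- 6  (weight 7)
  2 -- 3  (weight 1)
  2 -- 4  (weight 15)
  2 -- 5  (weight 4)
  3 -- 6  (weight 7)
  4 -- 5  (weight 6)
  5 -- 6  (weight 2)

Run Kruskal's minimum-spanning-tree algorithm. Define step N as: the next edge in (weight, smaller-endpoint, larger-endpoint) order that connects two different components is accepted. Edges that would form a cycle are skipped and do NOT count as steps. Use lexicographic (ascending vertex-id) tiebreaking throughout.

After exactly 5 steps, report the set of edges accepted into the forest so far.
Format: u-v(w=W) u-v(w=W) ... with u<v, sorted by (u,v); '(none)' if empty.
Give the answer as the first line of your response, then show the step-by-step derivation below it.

0-2(w=2) 2-3(w=1) 2-5(w=4) 4-5(w=6) 5-6(w=2)

step 1: add edge 2-3 (w=1); MST = {2-3(w=1)}
step 2: add edge 0-2 (w=2); MST = {0-2(w=2) 2-3(w=1)}
step 3: add edge 5-6 (w=2); MST = {0-2(w=2) 2-3(w=1) 5-6(w=2)}
step 4: add edge 2-5 (w=4); MST = {0-2(w=2) 2-3(w=1) 2-5(w=4) 5-6(w=2)}
step 5: add edge 4-5 (w=6); MST = {0-2(w=2) 2-3(w=1) 2-5(w=4) 4-5(w=6) 5-6(w=2)}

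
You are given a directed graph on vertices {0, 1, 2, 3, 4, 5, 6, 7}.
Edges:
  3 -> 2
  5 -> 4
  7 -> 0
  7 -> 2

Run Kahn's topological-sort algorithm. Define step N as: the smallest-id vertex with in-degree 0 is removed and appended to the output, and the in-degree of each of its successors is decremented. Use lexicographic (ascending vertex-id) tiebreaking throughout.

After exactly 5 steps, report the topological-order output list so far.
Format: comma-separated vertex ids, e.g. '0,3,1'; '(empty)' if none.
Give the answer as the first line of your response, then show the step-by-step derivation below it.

1,3,5,4,6

step 1: output 1; order=[1]; indeg=(1,0,2,0,1,0,0,0)
step 2: output 3; order=[1,3]; indeg=(1,0,1,0,1,0,0,0)
step 3: output 5; order=[1,3,5]; indeg=(1,0,1,0,0,0,0,0)
step 4: output 4; order=[1,3,5,4]; indeg=(1,0,1,0,0,0,0,0)
step 5: output 6; order=[1,3,5,4,6]; indeg=(1,0,1,0,0,0,0,0)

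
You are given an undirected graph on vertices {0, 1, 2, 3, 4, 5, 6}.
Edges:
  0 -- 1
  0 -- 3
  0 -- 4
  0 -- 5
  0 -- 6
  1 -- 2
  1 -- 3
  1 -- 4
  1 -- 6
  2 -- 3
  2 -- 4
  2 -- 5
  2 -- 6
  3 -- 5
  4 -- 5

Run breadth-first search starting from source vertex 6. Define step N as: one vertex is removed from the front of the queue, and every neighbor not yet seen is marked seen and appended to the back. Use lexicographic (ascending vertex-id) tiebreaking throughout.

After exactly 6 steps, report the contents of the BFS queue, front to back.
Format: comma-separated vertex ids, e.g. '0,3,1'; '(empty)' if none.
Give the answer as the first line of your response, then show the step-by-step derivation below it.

5

step 1: dequeue 6; queue=[0,1,2]; order=6
step 2: dequeue 0; queue=[1,2,3,4,5]; order=6,0
step 3: dequeue 1; queue=[2,3,4,5]; order=6,0,1
step 4: dequeue 2; queue=[3,4,5]; order=6,0,1,2
step 5: dequeue 3; queue=[4,5]; order=6,0,1,2,3
step 6: dequeue 4; queue=[5]; order=6,0,1,2,3,4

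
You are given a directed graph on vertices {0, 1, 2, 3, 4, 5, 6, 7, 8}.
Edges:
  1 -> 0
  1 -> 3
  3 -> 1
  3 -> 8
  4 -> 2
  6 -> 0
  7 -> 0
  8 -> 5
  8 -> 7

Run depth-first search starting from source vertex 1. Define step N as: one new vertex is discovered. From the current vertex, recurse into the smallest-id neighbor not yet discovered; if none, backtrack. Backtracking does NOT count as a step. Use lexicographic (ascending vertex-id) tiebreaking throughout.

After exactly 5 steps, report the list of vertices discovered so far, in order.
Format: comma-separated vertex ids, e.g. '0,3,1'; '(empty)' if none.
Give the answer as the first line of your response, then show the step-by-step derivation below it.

1,0,3,8,5

step 1: discover 1; path=1; order=1
step 2: discover 0; path=1>0; order=1,0
step 3: discover 3; path=1>3; order=1,0,3
step 4: discover 8; path=1>3>8; order=1,0,3,8
step 5: discover 5; path=1>3>8>5; order=1,0,3,8,5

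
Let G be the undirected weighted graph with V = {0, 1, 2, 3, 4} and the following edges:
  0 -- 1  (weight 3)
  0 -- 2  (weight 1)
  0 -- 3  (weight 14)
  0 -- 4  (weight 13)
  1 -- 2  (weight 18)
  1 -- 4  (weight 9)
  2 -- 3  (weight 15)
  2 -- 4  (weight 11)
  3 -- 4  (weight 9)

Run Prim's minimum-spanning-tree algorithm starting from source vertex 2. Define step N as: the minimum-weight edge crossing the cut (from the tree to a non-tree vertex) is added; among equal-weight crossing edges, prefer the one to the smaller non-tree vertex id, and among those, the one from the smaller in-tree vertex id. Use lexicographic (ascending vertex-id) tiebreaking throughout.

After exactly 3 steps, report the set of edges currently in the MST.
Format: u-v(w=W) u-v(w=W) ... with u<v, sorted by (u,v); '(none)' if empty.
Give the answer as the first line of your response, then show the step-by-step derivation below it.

0-1(w=3) 0-2(w=1) 1-4(w=9)

step 1: add edge 0-2 (w=1); MST = {0-2(w=1)}
step 2: add edge 0-1 (w=3); MST = {0-1(w=3) 0-2(w=1)}
step 3: add edge 1-4 (w=9); MST = {0-1(w=3) 0-2(w=1) 1-4(w=9)}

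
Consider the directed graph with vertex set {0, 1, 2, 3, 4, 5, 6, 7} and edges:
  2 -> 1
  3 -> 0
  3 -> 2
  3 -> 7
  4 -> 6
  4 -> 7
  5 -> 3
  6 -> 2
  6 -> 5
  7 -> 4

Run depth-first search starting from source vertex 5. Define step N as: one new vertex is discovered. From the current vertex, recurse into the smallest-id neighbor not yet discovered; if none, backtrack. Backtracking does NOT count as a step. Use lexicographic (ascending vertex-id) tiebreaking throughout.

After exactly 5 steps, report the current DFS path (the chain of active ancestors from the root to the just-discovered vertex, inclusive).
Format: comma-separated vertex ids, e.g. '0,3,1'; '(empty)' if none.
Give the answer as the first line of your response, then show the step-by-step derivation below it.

5,3,2,1

step 1: discover 5; path=5; order=5
step 2: discover 3; path=5>3; order=5,3
step 3: discover 0; path=5>3>0; order=5,3,0
step 4: discover 2; path=5>3>2; order=5,3,0,2
step 5: discover 1; path=5>3>2>1; order=5,3,0,2,1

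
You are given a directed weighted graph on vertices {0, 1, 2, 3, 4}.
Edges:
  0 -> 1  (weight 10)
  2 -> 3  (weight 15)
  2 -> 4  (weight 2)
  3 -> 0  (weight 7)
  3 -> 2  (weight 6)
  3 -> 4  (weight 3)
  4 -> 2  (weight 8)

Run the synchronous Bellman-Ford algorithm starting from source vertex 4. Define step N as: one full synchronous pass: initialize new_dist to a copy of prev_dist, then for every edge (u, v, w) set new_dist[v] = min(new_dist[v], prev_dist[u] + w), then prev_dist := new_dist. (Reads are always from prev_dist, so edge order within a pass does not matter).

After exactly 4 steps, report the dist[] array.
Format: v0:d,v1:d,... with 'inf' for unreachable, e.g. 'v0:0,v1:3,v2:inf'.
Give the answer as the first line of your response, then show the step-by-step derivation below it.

v0:30,v1:40,v2:8,v3:23,v4:0

step 1: dist = v0:inf,v1:inf,v2:8,v3:inf,v4:0
step 2: dist = v0:inf,v1:inf,v2:8,v3:23,v4:0
step 3: dist = v0:30,v1:inf,v2:8,v3:23,v4:0
step 4: dist = v0:30,v1:40,v2:8,v3:23,v4:0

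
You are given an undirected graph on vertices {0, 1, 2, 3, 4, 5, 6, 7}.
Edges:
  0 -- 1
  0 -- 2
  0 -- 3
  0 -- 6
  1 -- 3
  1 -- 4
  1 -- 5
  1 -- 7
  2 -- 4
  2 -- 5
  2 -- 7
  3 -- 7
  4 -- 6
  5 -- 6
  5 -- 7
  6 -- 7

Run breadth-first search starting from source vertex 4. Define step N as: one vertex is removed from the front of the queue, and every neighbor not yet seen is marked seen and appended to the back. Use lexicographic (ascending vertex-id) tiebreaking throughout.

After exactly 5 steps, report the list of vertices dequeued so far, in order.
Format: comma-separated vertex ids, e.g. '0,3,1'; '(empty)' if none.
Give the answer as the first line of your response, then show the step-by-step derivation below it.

4,1,2,6,0

step 1: dequeue 4; queue=[1,2,6]; order=4
step 2: dequeue 1; queue=[2,6,0,3,5,7]; order=4,1
step 3: dequeue 2; queue=[6,0,3,5,7]; order=4,1,2
step 4: dequeue 6; queue=[0,3,5,7]; order=4,1,2,6
step 5: dequeue 0; queue=[3,5,7]; order=4,1,2,6,0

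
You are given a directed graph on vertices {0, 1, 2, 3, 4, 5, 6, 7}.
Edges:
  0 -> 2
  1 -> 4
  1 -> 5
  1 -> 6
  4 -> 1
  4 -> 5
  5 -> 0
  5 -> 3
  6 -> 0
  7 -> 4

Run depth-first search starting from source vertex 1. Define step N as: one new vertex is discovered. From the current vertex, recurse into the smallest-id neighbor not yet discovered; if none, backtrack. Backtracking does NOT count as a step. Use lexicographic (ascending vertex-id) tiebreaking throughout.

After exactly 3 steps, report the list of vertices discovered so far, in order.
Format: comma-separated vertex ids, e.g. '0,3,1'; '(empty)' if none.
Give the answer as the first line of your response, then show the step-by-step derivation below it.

1,4,5

step 1: discover 1; path=1; order=1
step 2: discover 4; path=1>4; order=1,4
step 3: discover 5; path=1>4>5; order=1,4,5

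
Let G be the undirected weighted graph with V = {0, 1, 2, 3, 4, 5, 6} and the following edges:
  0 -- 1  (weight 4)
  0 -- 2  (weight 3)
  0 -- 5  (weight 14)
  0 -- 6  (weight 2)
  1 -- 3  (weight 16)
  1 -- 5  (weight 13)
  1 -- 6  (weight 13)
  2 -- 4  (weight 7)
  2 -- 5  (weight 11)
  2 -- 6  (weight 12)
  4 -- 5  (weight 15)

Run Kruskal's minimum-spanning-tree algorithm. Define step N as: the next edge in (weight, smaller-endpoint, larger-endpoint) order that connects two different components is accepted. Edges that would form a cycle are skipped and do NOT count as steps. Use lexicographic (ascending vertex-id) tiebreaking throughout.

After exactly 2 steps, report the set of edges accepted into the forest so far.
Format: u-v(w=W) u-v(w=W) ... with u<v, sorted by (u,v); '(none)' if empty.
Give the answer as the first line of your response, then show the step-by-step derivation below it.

0-2(w=3) 0-6(w=2)

step 1: add edge 0-6 (w=2); MST = {0-6(w=2)}
step 2: add edge 0-2 (w=3); MST = {0-2(w=3) 0-6(w=2)}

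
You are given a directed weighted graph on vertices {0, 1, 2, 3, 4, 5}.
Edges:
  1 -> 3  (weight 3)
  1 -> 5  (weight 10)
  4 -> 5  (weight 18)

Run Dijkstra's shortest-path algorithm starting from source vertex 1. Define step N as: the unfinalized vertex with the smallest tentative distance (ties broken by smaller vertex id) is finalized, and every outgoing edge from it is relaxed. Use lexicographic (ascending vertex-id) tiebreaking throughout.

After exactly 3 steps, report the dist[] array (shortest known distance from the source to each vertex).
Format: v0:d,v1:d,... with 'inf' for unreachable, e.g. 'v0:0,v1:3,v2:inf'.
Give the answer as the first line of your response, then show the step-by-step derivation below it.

v0:inf,v1:0,v2:inf,v3:3,v4:inf,v5:10

step 1: dist = v0:inf,v1:0,v2:inf,v3:3,v4:inf,v5:10
step 2: dist = v0:inf,v1:0,v2:inf,v3:3,v4:inf,v5:10
step 3: dist = v0:inf,v1:0,v2:inf,v3:3,v4:inf,v5:10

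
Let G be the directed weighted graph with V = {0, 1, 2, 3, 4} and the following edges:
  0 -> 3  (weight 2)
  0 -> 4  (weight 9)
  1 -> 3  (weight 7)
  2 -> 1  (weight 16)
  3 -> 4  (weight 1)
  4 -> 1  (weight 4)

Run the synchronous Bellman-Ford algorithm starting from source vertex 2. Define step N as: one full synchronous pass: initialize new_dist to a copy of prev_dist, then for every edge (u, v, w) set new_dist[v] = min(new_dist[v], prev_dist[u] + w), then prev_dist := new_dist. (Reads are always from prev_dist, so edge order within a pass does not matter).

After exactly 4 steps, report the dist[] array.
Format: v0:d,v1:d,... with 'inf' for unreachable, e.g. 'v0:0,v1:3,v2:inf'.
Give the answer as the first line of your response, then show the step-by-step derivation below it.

v0:inf,v1:16,v2:0,v3:23,v4:24

step 1: dist = v0:inf,v1:16,v2:0,v3:inf,v4:inf
step 2: dist = v0:inf,v1:16,v2:0,v3:23,v4:inf
step 3: dist = v0:inf,v1:16,v2:0,v3:23,v4:24
step 4: dist = v0:inf,v1:16,v2:0,v3:23,v4:24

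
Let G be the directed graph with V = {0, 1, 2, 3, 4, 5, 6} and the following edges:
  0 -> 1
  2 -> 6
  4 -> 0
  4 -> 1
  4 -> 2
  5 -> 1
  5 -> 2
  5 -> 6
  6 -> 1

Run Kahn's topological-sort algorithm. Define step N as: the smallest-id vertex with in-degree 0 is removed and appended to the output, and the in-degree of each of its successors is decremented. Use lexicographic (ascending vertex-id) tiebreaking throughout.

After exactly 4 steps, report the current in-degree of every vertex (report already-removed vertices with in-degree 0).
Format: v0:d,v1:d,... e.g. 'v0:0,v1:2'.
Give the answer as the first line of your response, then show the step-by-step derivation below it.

v0:0,v1:1,v2:0,v3:0,v4:0,v5:0,v6:1

step 1: output 3; order=[3]; indeg=(1,4,2,0,0,0,2)
step 2: output 4; order=[3,4]; indeg=(0,3,1,0,0,0,2)
step 3: output 0; order=[3,4,0]; indeg=(0,2,1,0,0,0,2)
step 4: output 5; order=[3,4,0,5]; indeg=(0,1,0,0,0,0,1)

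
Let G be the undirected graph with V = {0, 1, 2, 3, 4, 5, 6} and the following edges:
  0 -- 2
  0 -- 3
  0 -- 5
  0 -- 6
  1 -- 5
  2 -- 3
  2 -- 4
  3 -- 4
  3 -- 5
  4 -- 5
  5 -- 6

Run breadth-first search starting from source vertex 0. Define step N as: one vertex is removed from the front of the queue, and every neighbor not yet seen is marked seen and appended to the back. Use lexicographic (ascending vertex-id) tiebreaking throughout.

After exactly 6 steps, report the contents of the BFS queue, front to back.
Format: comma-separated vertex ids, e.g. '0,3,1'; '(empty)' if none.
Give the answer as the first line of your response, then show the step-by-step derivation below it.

1

step 1: dequeue 0; queue=[2,3,5,6]; order=0
step 2: dequeue 2; queue=[3,5,6,4]; order=0,2
step 3: dequeue 3; queue=[5,6,4]; order=0,2,3
step 4: dequeue 5; queue=[6,4,1]; order=0,2,3,5
step 5: dequeue 6; queue=[4,1]; order=0,2,3,5,6
step 6: dequeue 4; queue=[1]; order=0,2,3,5,6,4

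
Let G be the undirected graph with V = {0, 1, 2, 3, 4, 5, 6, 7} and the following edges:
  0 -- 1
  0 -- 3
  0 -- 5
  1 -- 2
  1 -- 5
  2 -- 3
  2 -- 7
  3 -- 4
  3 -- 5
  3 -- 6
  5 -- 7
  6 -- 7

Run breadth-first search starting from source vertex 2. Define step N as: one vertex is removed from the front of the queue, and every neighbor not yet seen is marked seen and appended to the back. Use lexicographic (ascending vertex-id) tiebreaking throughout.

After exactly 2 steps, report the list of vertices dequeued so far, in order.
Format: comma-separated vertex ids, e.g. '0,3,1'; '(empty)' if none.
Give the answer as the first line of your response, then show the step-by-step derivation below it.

2,1

step 1: dequeue 2; queue=[1,3,7]; order=2
step 2: dequeue 1; queue=[3,7,0,5]; order=2,1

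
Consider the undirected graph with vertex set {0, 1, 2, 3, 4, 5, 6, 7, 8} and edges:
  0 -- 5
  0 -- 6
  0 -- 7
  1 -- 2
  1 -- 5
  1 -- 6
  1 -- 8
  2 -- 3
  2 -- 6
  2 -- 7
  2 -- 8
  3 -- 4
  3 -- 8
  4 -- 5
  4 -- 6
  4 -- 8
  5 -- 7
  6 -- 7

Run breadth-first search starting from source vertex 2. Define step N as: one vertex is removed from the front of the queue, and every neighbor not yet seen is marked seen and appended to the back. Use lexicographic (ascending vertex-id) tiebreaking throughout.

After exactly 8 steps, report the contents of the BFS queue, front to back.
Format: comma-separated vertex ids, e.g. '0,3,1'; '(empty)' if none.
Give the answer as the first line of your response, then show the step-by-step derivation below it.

0

step 1: dequeue 2; queue=[1,3,6,7,8]; order=2
step 2: dequeue 1; queue=[3,6,7,8,5]; order=2,1
step 3: dequeue 3; queue=[6,7,8,5,4]; order=2,1,3
step 4: dequeue 6; queue=[7,8,5,4,0]; order=2,1,3,6
step 5: dequeue 7; queue=[8,5,4,0]; order=2,1,3,6,7
step 6: dequeue 8; queue=[5,4,0]; order=2,1,3,6,7,8
step 7: dequeue 5; queue=[4,0]; order=2,1,3,6,7,8,5
step 8: dequeue 4; queue=[0]; order=2,1,3,6,7,8,5,4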